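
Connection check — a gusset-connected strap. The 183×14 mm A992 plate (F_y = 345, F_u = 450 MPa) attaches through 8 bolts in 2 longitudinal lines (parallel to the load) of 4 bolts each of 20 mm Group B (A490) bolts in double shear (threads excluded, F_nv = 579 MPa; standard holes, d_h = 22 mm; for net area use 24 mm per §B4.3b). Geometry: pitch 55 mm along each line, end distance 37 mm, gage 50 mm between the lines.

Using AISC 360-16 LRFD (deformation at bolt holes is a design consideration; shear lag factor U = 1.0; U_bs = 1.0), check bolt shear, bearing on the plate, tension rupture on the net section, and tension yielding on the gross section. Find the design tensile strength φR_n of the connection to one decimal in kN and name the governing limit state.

Bolt shear: A_b = π(20)²/4 = 314.16 mm². φR_n = 0.75 × 579 × 314.16 × 8 × 2 = 2182.8 kN.
Bearing (14 mm plate, F_u = 450 MPa): end bolts L_c = 37 − 22/2 = 26, R_n = min(1.2×26×14×450, 2.4×20×14×450) = 196.56 kN/bolt; interior L_c = 55 − 22 = 33, R_n = 249.48 kN/bolt. φR_n = 0.75 × (2×196.56 + 6×249.48) = 1417.5 kN.
Tension rupture (net): A_n = (183 − 2×24)×14 = 1890 mm² (U = 1.0, A_e = A_n). φR_n = 0.75 × 450 × 1890 = 637.9 kN.
Tension yield (gross): A_g = 183×14 = 2562 mm². φR_n = 0.90 × 345 × 2562 = 795.5 kN.
Governing: min(2182.8, 1417.5, 637.9, 795.5) = 637.9 kN → net-section rupture.

637.9 kN (net-section rupture governs)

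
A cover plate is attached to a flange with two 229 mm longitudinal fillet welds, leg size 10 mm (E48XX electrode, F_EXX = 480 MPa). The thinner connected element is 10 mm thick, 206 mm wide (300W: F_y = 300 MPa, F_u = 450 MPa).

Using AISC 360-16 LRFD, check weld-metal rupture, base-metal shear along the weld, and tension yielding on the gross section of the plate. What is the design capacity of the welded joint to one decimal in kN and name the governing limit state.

Weld metal: throat = 0.707×10 = 7.07 mm, L = 2×229 = 458 mm. φR_n = 0.75 × 0.6 × 480 × 7.07 × 458 = 699.4 kN.
Base metal shear (10 mm plate): yield φR_n = 1.0×0.6×300×10×458 = 824.4 kN; rupture φR_n = 0.75×0.6×450×10×458 = 927.5 kN; take 824.4 kN (yield).
Tension yield (gross): A_g = 206×10 = 2060 mm². φR_n = 0.90 × 300 × 2060 = 556.2 kN.
Governing: min(699.4, 824.4, 556.2) = 556.2 kN → gross-section yield.

556.2 kN (gross-section yield governs)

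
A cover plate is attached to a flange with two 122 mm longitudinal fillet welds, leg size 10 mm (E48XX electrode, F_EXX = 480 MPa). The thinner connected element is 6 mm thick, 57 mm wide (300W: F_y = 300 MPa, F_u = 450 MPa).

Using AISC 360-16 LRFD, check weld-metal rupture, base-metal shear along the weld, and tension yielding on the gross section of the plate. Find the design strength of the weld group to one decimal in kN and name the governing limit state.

92.3 kN (gross-section yield governs)

Weld metal: throat = 0.707×10 = 7.07 mm, L = 2×122 = 244 mm. φR_n = 0.75 × 0.6 × 480 × 7.07 × 244 = 372.6 kN.
Base metal shear (6 mm plate): yield φR_n = 1.0×0.6×300×6×244 = 263.5 kN; rupture φR_n = 0.75×0.6×450×6×244 = 296.5 kN; take 263.5 kN (yield).
Tension yield (gross): A_g = 57×6 = 342 mm². φR_n = 0.90 × 300 × 342 = 92.3 kN.
Governing: min(372.6, 263.5, 92.3) = 92.3 kN → gross-section yield.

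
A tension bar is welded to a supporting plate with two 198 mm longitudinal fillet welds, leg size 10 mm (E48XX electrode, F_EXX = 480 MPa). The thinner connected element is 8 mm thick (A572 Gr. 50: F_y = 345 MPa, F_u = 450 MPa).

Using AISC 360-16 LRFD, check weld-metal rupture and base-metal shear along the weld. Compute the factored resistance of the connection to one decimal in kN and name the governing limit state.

Weld metal: throat = 0.707×10 = 7.07 mm, L = 2×198 = 396 mm. φR_n = 0.75 × 0.6 × 480 × 7.07 × 396 = 604.7 kN.
Base metal shear (8 mm plate): yield φR_n = 1.0×0.6×345×8×396 = 655.8 kN; rupture φR_n = 0.75×0.6×450×8×396 = 641.5 kN; take 641.5 kN (rupture).
Governing: min(604.7, 641.5) = 604.7 kN → weld metal.

604.7 kN (weld metal governs)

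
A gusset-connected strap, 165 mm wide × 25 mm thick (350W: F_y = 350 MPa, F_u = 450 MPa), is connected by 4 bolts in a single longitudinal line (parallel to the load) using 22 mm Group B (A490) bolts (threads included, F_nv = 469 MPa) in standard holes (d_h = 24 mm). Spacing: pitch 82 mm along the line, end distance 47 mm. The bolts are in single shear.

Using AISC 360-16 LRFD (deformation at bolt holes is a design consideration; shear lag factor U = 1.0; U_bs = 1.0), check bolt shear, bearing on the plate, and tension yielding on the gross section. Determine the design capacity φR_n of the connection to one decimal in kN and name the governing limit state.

Bolt shear: A_b = π(22)²/4 = 380.13 mm². φR_n = 0.75 × 469 × 380.13 × 4 × 1 = 534.8 kN.
Bearing (25 mm plate, F_u = 450 MPa): end bolts L_c = 47 − 24/2 = 35, R_n = min(1.2×35×25×450, 2.4×22×25×450) = 472.5 kN/bolt; interior L_c = 82 − 24 = 58, R_n = 594 kN/bolt. φR_n = 0.75 × (1×472.5 + 3×594) = 1690.9 kN.
Tension yield (gross): A_g = 165×25 = 4125 mm². φR_n = 0.90 × 350 × 4125 = 1299.4 kN.
Governing: min(534.8, 1690.9, 1299.4) = 534.8 kN → bolt shear.

534.8 kN (bolt shear governs)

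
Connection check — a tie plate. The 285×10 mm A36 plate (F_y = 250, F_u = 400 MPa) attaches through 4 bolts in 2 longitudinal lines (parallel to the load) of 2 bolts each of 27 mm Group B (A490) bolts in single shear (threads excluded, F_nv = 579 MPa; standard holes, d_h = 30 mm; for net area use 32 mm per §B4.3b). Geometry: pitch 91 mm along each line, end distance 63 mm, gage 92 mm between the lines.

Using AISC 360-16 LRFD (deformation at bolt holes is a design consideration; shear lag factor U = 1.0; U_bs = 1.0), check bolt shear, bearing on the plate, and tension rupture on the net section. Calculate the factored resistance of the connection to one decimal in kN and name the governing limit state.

Bolt shear: A_b = π(27)²/4 = 572.56 mm². φR_n = 0.75 × 579 × 572.56 × 4 × 1 = 994.5 kN.
Bearing (10 mm plate, F_u = 400 MPa): end bolts L_c = 63 − 30/2 = 48, R_n = min(1.2×48×10×400, 2.4×27×10×400) = 230.4 kN/bolt; interior L_c = 91 − 30 = 61, R_n = 259.2 kN/bolt. φR_n = 0.75 × (2×230.4 + 2×259.2) = 734.4 kN.
Tension rupture (net): A_n = (285 − 2×32)×10 = 2210 mm² (U = 1.0, A_e = A_n). φR_n = 0.75 × 400 × 2210 = 663.0 kN.
Governing: min(994.5, 734.4, 663.0) = 663.0 kN → net-section rupture.

663.0 kN (net-section rupture governs)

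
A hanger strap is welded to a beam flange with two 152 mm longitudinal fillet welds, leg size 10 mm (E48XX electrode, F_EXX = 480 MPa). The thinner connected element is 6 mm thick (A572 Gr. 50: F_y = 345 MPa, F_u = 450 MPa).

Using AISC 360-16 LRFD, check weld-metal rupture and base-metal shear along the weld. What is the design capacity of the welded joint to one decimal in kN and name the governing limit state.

369.4 kN (base-metal shear governs)

Weld metal: throat = 0.707×10 = 7.07 mm, L = 2×152 = 304 mm. φR_n = 0.75 × 0.6 × 480 × 7.07 × 304 = 464.2 kN.
Base metal shear (6 mm plate): yield φR_n = 1.0×0.6×345×6×304 = 377.6 kN; rupture φR_n = 0.75×0.6×450×6×304 = 369.4 kN; take 369.4 kN (rupture).
Governing: min(464.2, 369.4) = 369.4 kN → base-metal shear.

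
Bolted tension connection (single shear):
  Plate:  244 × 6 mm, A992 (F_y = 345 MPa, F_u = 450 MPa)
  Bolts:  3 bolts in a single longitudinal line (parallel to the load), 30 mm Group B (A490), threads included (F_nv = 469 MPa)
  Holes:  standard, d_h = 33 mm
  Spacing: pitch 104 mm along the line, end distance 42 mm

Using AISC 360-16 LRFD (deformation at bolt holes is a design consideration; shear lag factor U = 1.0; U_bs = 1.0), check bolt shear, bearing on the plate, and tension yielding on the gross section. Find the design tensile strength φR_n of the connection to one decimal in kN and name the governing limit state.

353.6 kN (bearing governs)

Bolt shear: A_b = π(30)²/4 = 706.86 mm². φR_n = 0.75 × 469 × 706.86 × 3 × 1 = 745.9 kN.
Bearing (6 mm plate, F_u = 450 MPa): end bolts L_c = 42 − 33/2 = 25.5, R_n = min(1.2×25.5×6×450, 2.4×30×6×450) = 82.62 kN/bolt; interior L_c = 104 − 33 = 71, R_n = 194.4 kN/bolt. φR_n = 0.75 × (1×82.62 + 2×194.4) = 353.6 kN.
Tension yield (gross): A_g = 244×6 = 1464 mm². φR_n = 0.90 × 345 × 1464 = 454.6 kN.
Governing: min(745.9, 353.6, 454.6) = 353.6 kN → bearing.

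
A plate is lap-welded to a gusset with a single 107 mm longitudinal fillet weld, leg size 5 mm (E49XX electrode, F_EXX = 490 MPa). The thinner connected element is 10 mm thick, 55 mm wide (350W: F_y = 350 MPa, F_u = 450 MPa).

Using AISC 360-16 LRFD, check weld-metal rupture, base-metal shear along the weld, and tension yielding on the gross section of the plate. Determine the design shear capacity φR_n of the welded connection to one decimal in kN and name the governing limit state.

83.4 kN (weld metal governs)

Weld metal: throat = 0.707×5 = 3.535 mm, L = 107 mm. φR_n = 0.75 × 0.6 × 490 × 3.535 × 107 = 83.4 kN.
Base metal shear (10 mm plate): yield φR_n = 1.0×0.6×350×10×107 = 224.7 kN; rupture φR_n = 0.75×0.6×450×10×107 = 216.7 kN; take 216.7 kN (rupture).
Tension yield (gross): A_g = 55×10 = 550 mm². φR_n = 0.90 × 350 × 550 = 173.3 kN.
Governing: min(83.4, 216.7, 173.3) = 83.4 kN → weld metal.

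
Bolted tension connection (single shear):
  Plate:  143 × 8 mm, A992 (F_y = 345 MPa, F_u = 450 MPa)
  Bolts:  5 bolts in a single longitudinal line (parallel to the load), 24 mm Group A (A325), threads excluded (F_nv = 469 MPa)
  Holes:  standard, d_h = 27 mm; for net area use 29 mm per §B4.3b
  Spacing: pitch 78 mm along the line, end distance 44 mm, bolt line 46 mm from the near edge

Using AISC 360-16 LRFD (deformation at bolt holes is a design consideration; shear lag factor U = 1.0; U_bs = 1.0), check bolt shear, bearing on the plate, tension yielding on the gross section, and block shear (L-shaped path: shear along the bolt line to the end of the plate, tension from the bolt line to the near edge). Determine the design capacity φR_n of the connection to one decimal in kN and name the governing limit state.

355.2 kN (gross-section yield governs)

Bolt shear: A_b = π(24)²/4 = 452.39 mm². φR_n = 0.75 × 469 × 452.39 × 5 × 1 = 795.6 kN.
Bearing (8 mm plate, F_u = 450 MPa): end bolts L_c = 44 − 27/2 = 30.5, R_n = min(1.2×30.5×8×450, 2.4×24×8×450) = 131.76 kN/bolt; interior L_c = 78 − 27 = 51, R_n = 207.36 kN/bolt. φR_n = 0.75 × (1×131.76 + 4×207.36) = 720.9 kN.
Tension yield (gross): A_g = 143×8 = 1144 mm². φR_n = 0.90 × 345 × 1144 = 355.2 kN.
Block shear: shear path 1×[44+4×78] = 1×356 mm, A_gv = 2848, A_nv = 1×(356 − 4.5×29)×8 = 1804 mm²; tension to near edge: (46 − 0.5×29)×8 = 252 mm². R_n = min(0.6×450×1804, 0.6×345×2848) + 1.0×450×252 = min(487.08, 589.54) + 113.4 = 600.48 kN. φR_n = 0.75 × 600.48 = 450.4 kN.
Governing: min(795.6, 720.9, 355.2, 450.4) = 355.2 kN → gross-section yield.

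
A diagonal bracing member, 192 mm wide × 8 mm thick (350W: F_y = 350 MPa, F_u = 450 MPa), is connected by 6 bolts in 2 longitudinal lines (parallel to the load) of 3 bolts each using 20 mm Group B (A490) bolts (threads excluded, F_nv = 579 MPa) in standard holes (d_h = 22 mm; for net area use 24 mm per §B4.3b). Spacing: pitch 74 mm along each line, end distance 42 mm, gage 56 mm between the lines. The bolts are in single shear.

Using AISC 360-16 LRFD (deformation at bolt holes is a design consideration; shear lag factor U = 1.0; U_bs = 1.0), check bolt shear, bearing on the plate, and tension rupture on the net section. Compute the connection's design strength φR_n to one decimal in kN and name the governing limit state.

388.8 kN (net-section rupture governs)

Bolt shear: A_b = π(20)²/4 = 314.16 mm². φR_n = 0.75 × 579 × 314.16 × 6 × 1 = 818.5 kN.
Bearing (8 mm plate, F_u = 450 MPa): end bolts L_c = 42 − 22/2 = 31, R_n = min(1.2×31×8×450, 2.4×20×8×450) = 133.92 kN/bolt; interior L_c = 74 − 22 = 52, R_n = 172.8 kN/bolt. φR_n = 0.75 × (2×133.92 + 4×172.8) = 719.3 kN.
Tension rupture (net): A_n = (192 − 2×24)×8 = 1152 mm² (U = 1.0, A_e = A_n). φR_n = 0.75 × 450 × 1152 = 388.8 kN.
Governing: min(818.5, 719.3, 388.8) = 388.8 kN → net-section rupture.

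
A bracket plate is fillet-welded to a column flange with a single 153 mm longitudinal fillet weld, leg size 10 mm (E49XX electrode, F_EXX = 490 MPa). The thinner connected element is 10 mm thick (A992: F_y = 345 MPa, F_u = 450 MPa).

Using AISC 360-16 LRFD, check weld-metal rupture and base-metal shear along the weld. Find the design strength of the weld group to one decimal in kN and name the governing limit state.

238.5 kN (weld metal governs)

Weld metal: throat = 0.707×10 = 7.07 mm, L = 153 mm. φR_n = 0.75 × 0.6 × 490 × 7.07 × 153 = 238.5 kN.
Base metal shear (10 mm plate): yield φR_n = 1.0×0.6×345×10×153 = 316.7 kN; rupture φR_n = 0.75×0.6×450×10×153 = 309.8 kN; take 309.8 kN (rupture).
Governing: min(238.5, 309.8) = 238.5 kN → weld metal.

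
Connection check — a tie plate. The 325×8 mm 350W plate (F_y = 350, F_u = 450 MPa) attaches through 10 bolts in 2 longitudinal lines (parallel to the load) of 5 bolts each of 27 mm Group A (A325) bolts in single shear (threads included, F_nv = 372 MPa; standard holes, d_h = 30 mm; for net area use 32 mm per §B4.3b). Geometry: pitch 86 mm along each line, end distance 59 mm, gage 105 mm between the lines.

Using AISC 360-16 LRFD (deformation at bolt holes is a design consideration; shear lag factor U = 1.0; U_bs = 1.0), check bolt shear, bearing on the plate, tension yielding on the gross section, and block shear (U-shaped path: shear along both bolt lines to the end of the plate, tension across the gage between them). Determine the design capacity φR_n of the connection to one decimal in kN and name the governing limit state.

Bolt shear: A_b = π(27)²/4 = 572.56 mm². φR_n = 0.75 × 372 × 572.56 × 10 × 1 = 1597.4 kN.
Bearing (8 mm plate, F_u = 450 MPa): end bolts L_c = 59 − 30/2 = 44, R_n = min(1.2×44×8×450, 2.4×27×8×450) = 190.08 kN/bolt; interior L_c = 86 − 30 = 56, R_n = 233.28 kN/bolt. φR_n = 0.75 × (2×190.08 + 8×233.28) = 1684.8 kN.
Tension yield (gross): A_g = 325×8 = 2600 mm². φR_n = 0.90 × 350 × 2600 = 819.0 kN.
Block shear: shear path 2×[59+4×86] = 2×403 mm, A_gv = 6448, A_nv = 2×(403 − 4.5×32)×8 = 4144 mm²; tension across gage: (105 − 1×32)×8 = 584 mm². R_n = min(0.6×450×4144, 0.6×350×6448) + 1.0×450×584 = min(1118.9, 1354.1) + 262.8 = 1381.7 kN. φR_n = 0.75 × 1381.7 = 1036.3 kN.
Governing: min(1597.4, 1684.8, 819.0, 1036.3) = 819.0 kN → gross-section yield.

819.0 kN (gross-section yield governs)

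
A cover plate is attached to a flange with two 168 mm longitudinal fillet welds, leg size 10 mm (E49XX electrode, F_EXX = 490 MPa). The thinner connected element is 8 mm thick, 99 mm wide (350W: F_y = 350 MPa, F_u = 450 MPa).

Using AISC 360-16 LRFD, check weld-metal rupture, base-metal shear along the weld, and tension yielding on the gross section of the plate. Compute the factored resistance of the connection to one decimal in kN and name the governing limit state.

249.5 kN (gross-section yield governs)

Weld metal: throat = 0.707×10 = 7.07 mm, L = 2×168 = 336 mm. φR_n = 0.75 × 0.6 × 490 × 7.07 × 336 = 523.8 kN.
Base metal shear (8 mm plate): yield φR_n = 1.0×0.6×350×8×336 = 564.5 kN; rupture φR_n = 0.75×0.6×450×8×336 = 544.3 kN; take 544.3 kN (rupture).
Tension yield (gross): A_g = 99×8 = 792 mm². φR_n = 0.90 × 350 × 792 = 249.5 kN.
Governing: min(523.8, 544.3, 249.5) = 249.5 kN → gross-section yield.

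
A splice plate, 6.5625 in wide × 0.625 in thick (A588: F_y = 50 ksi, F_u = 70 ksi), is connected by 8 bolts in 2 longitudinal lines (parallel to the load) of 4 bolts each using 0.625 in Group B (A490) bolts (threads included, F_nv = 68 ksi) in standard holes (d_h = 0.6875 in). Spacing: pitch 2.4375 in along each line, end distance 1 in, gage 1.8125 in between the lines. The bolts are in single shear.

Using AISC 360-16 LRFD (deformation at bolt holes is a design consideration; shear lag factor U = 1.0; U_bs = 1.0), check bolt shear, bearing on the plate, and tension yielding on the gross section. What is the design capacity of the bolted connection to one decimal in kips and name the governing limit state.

Bolt shear: A_b = π(0.625)²/4 = 0.3068 in². φR_n = 0.75 × 68 × 0.3068 × 8 × 1 = 125.2 kips.
Bearing (0.625 in plate, F_u = 70 ksi): end bolts L_c = 1 − 0.6875/2 = 0.65625, R_n = min(1.2×0.65625×0.625×70, 2.4×0.625×0.625×70) = 34.453 kips/bolt; interior L_c = 2.4375 − 0.6875 = 1.75, R_n = 65.625 kips/bolt. φR_n = 0.75 × (2×34.453 + 6×65.625) = 347.0 kips.
Tension yield (gross): A_g = 6.5625×0.625 = 4.1016 in². φR_n = 0.90 × 50 × 4.1016 = 184.6 kips.
Governing: min(125.2, 347.0, 184.6) = 125.2 kips → bolt shear.

125.2 kips (bolt shear governs)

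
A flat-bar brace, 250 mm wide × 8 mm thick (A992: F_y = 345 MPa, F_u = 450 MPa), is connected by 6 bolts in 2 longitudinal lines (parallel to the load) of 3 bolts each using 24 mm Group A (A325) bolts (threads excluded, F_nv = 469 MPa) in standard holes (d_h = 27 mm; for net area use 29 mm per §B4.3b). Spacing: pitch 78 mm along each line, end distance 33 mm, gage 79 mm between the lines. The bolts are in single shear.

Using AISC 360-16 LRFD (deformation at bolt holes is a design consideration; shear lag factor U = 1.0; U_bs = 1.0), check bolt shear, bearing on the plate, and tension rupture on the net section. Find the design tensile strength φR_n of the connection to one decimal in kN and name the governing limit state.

518.4 kN (net-section rupture governs)

Bolt shear: A_b = π(24)²/4 = 452.39 mm². φR_n = 0.75 × 469 × 452.39 × 6 × 1 = 954.8 kN.
Bearing (8 mm plate, F_u = 450 MPa): end bolts L_c = 33 − 27/2 = 19.5, R_n = min(1.2×19.5×8×450, 2.4×24×8×450) = 84.24 kN/bolt; interior L_c = 78 − 27 = 51, R_n = 207.36 kN/bolt. φR_n = 0.75 × (2×84.24 + 4×207.36) = 748.4 kN.
Tension rupture (net): A_n = (250 − 2×29)×8 = 1536 mm² (U = 1.0, A_e = A_n). φR_n = 0.75 × 450 × 1536 = 518.4 kN.
Governing: min(954.8, 748.4, 518.4) = 518.4 kN → net-section rupture.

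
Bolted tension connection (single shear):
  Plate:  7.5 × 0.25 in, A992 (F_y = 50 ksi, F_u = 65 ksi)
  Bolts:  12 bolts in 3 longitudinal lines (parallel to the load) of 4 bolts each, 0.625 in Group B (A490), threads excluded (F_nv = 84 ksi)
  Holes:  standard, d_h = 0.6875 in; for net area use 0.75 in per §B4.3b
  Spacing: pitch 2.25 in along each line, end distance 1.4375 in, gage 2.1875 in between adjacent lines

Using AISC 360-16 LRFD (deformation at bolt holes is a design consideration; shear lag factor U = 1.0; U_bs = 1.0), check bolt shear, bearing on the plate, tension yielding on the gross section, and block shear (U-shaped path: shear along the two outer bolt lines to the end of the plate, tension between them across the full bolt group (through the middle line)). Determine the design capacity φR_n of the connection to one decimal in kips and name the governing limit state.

84.4 kips (gross-section yield governs)

Bolt shear: A_b = π(0.625)²/4 = 0.3068 in². φR_n = 0.75 × 84 × 0.3068 × 12 × 1 = 231.9 kips.
Bearing (0.25 in plate, F_u = 65 ksi): end bolts L_c = 1.4375 − 0.6875/2 = 1.09375, R_n = min(1.2×1.09375×0.25×65, 2.4×0.625×0.25×65) = 21.328 kips/bolt; interior L_c = 2.25 − 0.6875 = 1.5625, R_n = 24.375 kips/bolt. φR_n = 0.75 × (3×21.328 + 9×24.375) = 212.5 kips.
Tension yield (gross): A_g = 7.5×0.25 = 1.875 in². φR_n = 0.90 × 50 × 1.875 = 84.4 kips.
Block shear: shear path 2×[1.4375+3×2.25] = 2×8.1875 in, A_gv = 4.0938, A_nv = 2×(8.1875 − 3.5×0.75)×0.25 = 2.7813 in²; tension across gage: (4.375 − 2×0.75)×0.25 = 0.71875 in². R_n = min(0.6×65×2.7813, 0.6×50×4.0938) + 1.0×65×0.71875 = min(108.47, 122.81) + 46.719 = 155.19 kips. φR_n = 0.75 × 155.19 = 116.4 kips.
Governing: min(231.9, 212.5, 84.4, 116.4) = 84.4 kips → gross-section yield.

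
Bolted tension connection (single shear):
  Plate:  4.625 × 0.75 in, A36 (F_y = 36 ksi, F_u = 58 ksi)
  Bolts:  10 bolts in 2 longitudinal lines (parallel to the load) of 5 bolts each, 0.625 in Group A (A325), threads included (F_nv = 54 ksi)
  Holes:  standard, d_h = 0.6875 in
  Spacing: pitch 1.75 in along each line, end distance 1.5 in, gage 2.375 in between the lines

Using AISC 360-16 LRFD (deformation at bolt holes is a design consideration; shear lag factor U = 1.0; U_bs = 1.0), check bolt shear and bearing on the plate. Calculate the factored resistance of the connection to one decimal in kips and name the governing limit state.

Bolt shear: A_b = π(0.625)²/4 = 0.3068 in². φR_n = 0.75 × 54 × 0.3068 × 10 × 1 = 124.3 kips.
Bearing (0.75 in plate, F_u = 58 ksi): end bolts L_c = 1.5 − 0.6875/2 = 1.15625, R_n = min(1.2×1.15625×0.75×58, 2.4×0.625×0.75×58) = 60.356 kips/bolt; interior L_c = 1.75 − 0.6875 = 1.0625, R_n = 55.463 kips/bolt. φR_n = 0.75 × (2×60.356 + 8×55.463) = 423.3 kips.
Governing: min(124.3, 423.3) = 124.3 kips → bolt shear.

124.3 kips (bolt shear governs)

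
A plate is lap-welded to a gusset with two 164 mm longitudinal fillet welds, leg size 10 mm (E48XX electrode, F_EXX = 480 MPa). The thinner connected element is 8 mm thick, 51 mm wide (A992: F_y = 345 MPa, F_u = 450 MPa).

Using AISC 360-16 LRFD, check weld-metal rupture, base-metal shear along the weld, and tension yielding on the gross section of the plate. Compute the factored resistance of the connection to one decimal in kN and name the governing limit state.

126.7 kN (gross-section yield governs)

Weld metal: throat = 0.707×10 = 7.07 mm, L = 2×164 = 328 mm. φR_n = 0.75 × 0.6 × 480 × 7.07 × 328 = 500.9 kN.
Base metal shear (8 mm plate): yield φR_n = 1.0×0.6×345×8×328 = 543.2 kN; rupture φR_n = 0.75×0.6×450×8×328 = 531.4 kN; take 531.4 kN (rupture).
Tension yield (gross): A_g = 51×8 = 408 mm². φR_n = 0.90 × 345 × 408 = 126.7 kN.
Governing: min(500.9, 531.4, 126.7) = 126.7 kN → gross-section yield.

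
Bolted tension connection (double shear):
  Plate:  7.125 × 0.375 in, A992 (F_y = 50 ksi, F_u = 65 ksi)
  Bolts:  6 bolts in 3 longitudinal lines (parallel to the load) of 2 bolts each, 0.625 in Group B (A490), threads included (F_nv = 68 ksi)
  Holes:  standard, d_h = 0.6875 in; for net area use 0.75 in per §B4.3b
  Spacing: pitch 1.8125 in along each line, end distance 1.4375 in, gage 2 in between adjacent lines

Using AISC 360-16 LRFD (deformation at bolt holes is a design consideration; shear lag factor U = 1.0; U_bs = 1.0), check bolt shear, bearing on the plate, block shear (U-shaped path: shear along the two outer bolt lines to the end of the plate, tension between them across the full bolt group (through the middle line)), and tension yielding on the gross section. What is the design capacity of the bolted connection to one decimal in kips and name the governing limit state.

92.3 kips (block shear governs)

Bolt shear: A_b = π(0.625)²/4 = 0.3068 in². φR_n = 0.75 × 68 × 0.3068 × 6 × 2 = 187.8 kips.
Bearing (0.375 in plate, F_u = 65 ksi): end bolts L_c = 1.4375 − 0.6875/2 = 1.09375, R_n = min(1.2×1.09375×0.375×65, 2.4×0.625×0.375×65) = 31.992 kips/bolt; interior L_c = 1.8125 − 0.6875 = 1.125, R_n = 32.906 kips/bolt. φR_n = 0.75 × (3×31.992 + 3×32.906) = 146.0 kips.
Block shear: shear path 2×[1.4375+1×1.8125] = 2×3.25 in, A_gv = 2.4375, A_nv = 2×(3.25 − 1.5×0.75)×0.375 = 1.5938 in²; tension across gage: (4 − 2×0.75)×0.375 = 0.9375 in². R_n = min(0.6×65×1.5938, 0.6×50×2.4375) + 1.0×65×0.9375 = min(62.158, 73.125) + 60.938 = 123.1 kips. φR_n = 0.75 × 123.1 = 92.3 kips.
Tension yield (gross): A_g = 7.125×0.375 = 2.6719 in². φR_n = 0.90 × 50 × 2.6719 = 120.2 kips.
Governing: min(187.8, 146.0, 92.3, 120.2) = 92.3 kips → block shear.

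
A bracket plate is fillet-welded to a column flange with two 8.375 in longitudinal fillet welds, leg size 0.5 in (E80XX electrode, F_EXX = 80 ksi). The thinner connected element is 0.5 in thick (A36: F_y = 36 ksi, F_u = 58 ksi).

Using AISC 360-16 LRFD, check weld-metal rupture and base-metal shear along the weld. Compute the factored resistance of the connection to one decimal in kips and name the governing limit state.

180.9 kips (base-metal shear governs)

Weld metal: throat = 0.707×0.5 = 0.3535 in, L = 2×8.375 = 16.75 in. φR_n = 0.75 × 0.6 × 80 × 0.3535 × 16.75 = 213.2 kips.
Base metal shear (0.5 in plate): yield φR_n = 1.0×0.6×36×0.5×16.75 = 180.9 kips; rupture φR_n = 0.75×0.6×58×0.5×16.75 = 218.6 kips; take 180.9 kips (yield).
Governing: min(213.2, 180.9) = 180.9 kips → base-metal shear.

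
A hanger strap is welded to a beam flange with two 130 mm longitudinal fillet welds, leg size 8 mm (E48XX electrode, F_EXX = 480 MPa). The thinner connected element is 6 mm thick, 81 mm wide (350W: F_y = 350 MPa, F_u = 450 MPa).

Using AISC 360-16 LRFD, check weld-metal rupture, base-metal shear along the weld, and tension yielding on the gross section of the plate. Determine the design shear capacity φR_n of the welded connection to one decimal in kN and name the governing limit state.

Weld metal: throat = 0.707×8 = 5.656 mm, L = 2×130 = 260 mm. φR_n = 0.75 × 0.6 × 480 × 5.656 × 260 = 317.6 kN.
Base metal shear (6 mm plate): yield φR_n = 1.0×0.6×350×6×260 = 327.6 kN; rupture φR_n = 0.75×0.6×450×6×260 = 315.9 kN; take 315.9 kN (rupture).
Tension yield (gross): A_g = 81×6 = 486 mm². φR_n = 0.90 × 350 × 486 = 153.1 kN.
Governing: min(317.6, 315.9, 153.1) = 153.1 kN → gross-section yield.

153.1 kN (gross-section yield governs)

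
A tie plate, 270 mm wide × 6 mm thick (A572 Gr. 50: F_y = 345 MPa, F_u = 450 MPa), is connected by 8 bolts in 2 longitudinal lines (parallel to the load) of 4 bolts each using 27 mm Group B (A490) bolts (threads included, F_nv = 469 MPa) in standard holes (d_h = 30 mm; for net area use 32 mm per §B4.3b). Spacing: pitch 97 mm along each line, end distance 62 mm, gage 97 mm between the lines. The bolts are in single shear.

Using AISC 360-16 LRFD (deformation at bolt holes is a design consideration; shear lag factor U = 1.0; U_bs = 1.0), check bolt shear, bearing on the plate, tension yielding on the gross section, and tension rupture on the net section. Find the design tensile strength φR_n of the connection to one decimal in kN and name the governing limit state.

417.2 kN (net-section rupture governs)

Bolt shear: A_b = π(27)²/4 = 572.56 mm². φR_n = 0.75 × 469 × 572.56 × 8 × 1 = 1611.2 kN.
Bearing (6 mm plate, F_u = 450 MPa): end bolts L_c = 62 − 30/2 = 47, R_n = min(1.2×47×6×450, 2.4×27×6×450) = 152.28 kN/bolt; interior L_c = 97 − 30 = 67, R_n = 174.96 kN/bolt. φR_n = 0.75 × (2×152.28 + 6×174.96) = 1015.7 kN.
Tension yield (gross): A_g = 270×6 = 1620 mm². φR_n = 0.90 × 345 × 1620 = 503.0 kN.
Tension rupture (net): A_n = (270 − 2×32)×6 = 1236 mm² (U = 1.0, A_e = A_n). φR_n = 0.75 × 450 × 1236 = 417.2 kN.
Governing: min(1611.2, 1015.7, 503.0, 417.2) = 417.2 kN → net-section rupture.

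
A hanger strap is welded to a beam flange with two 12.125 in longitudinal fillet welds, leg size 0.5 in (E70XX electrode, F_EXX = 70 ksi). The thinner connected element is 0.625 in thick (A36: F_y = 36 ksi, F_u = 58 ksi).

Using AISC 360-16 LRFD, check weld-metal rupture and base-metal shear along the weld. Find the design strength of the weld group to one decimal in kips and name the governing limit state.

Weld metal: throat = 0.707×0.5 = 0.3535 in, L = 2×12.125 = 24.25 in. φR_n = 0.75 × 0.6 × 70 × 0.3535 × 24.25 = 270.0 kips.
Base metal shear (0.625 in plate): yield φR_n = 1.0×0.6×36×0.625×24.25 = 327.4 kips; rupture φR_n = 0.75×0.6×58×0.625×24.25 = 395.6 kips; take 327.4 kips (yield).
Governing: min(270.0, 327.4) = 270.0 kips → weld metal.

270.0 kips (weld metal governs)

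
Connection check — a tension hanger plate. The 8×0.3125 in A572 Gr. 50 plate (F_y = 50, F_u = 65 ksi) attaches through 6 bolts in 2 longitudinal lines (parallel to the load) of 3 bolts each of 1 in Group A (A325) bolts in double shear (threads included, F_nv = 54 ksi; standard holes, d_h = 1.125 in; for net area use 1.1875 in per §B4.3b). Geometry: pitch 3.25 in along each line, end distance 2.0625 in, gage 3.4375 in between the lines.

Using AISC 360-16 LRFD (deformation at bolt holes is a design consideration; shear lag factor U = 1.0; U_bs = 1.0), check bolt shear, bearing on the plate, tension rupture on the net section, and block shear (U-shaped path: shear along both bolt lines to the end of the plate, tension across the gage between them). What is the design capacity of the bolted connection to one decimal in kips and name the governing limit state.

Bolt shear: A_b = π(1)²/4 = 0.7854 in². φR_n = 0.75 × 54 × 0.7854 × 6 × 2 = 381.7 kips.
Bearing (0.3125 in plate, F_u = 65 ksi): end bolts L_c = 2.0625 − 1.125/2 = 1.5, R_n = min(1.2×1.5×0.3125×65, 2.4×1×0.3125×65) = 36.563 kips/bolt; interior L_c = 3.25 − 1.125 = 2.125, R_n = 48.75 kips/bolt. φR_n = 0.75 × (2×36.563 + 4×48.75) = 201.1 kips.
Tension rupture (net): A_n = (8 − 2×1.1875)×0.3125 = 1.7578 in² (U = 1.0, A_e = A_n). φR_n = 0.75 × 65 × 1.7578 = 85.7 kips.
Block shear: shear path 2×[2.0625+2×3.25] = 2×8.5625 in, A_gv = 5.3516, A_nv = 2×(8.5625 − 2.5×1.1875)×0.3125 = 3.4961 in²; tension across gage: (3.4375 − 1×1.1875)×0.3125 = 0.70313 in². R_n = min(0.6×65×3.4961, 0.6×50×5.3516) + 1.0×65×0.70313 = min(136.35, 160.55) + 45.703 = 182.05 kips. φR_n = 0.75 × 182.05 = 136.5 kips.
Governing: min(381.7, 201.1, 85.7, 136.5) = 85.7 kips → net-section rupture.

85.7 kips (net-section rupture governs)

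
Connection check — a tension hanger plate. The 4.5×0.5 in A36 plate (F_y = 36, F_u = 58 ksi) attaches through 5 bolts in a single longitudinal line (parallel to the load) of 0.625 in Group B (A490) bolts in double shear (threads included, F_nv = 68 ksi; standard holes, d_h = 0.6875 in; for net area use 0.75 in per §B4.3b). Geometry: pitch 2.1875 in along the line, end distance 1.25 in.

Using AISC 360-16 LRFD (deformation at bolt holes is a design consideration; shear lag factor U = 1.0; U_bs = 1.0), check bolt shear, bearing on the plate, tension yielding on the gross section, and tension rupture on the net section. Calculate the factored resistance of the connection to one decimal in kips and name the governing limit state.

Bolt shear: A_b = π(0.625)²/4 = 0.3068 in². φR_n = 0.75 × 68 × 0.3068 × 5 × 2 = 156.5 kips.
Bearing (0.5 in plate, F_u = 58 ksi): end bolts L_c = 1.25 − 0.6875/2 = 0.90625, R_n = min(1.2×0.90625×0.5×58, 2.4×0.625×0.5×58) = 31.538 kips/bolt; interior L_c = 2.1875 − 0.6875 = 1.5, R_n = 43.5 kips/bolt. φR_n = 0.75 × (1×31.538 + 4×43.5) = 154.2 kips.
Tension yield (gross): A_g = 4.5×0.5 = 2.25 in². φR_n = 0.90 × 36 × 2.25 = 72.9 kips.
Tension rupture (net): A_n = (4.5 − 1×0.75)×0.5 = 1.875 in² (U = 1.0, A_e = A_n). φR_n = 0.75 × 58 × 1.875 = 81.6 kips.
Governing: min(156.5, 154.2, 72.9, 81.6) = 72.9 kips → gross-section yield.

72.9 kips (gross-section yield governs)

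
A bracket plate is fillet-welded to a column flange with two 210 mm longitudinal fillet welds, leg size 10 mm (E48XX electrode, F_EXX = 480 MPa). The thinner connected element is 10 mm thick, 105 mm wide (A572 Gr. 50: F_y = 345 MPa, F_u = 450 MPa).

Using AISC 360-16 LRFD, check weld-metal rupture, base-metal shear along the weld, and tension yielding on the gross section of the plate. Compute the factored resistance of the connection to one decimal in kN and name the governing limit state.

326.0 kN (gross-section yield governs)

Weld metal: throat = 0.707×10 = 7.07 mm, L = 2×210 = 420 mm. φR_n = 0.75 × 0.6 × 480 × 7.07 × 420 = 641.4 kN.
Base metal shear (10 mm plate): yield φR_n = 1.0×0.6×345×10×420 = 869.4 kN; rupture φR_n = 0.75×0.6×450×10×420 = 850.5 kN; take 850.5 kN (rupture).
Tension yield (gross): A_g = 105×10 = 1050 mm². φR_n = 0.90 × 345 × 1050 = 326.0 kN.
Governing: min(641.4, 850.5, 326.0) = 326.0 kN → gross-section yield.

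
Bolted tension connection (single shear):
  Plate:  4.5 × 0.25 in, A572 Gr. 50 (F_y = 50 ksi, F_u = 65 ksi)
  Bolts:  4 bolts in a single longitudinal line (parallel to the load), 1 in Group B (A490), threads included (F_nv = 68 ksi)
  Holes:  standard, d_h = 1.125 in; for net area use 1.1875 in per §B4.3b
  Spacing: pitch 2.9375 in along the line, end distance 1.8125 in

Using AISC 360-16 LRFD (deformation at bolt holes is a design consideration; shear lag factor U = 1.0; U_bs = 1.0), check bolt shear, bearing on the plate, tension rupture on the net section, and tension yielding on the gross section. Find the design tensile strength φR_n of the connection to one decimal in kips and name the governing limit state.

Bolt shear: A_b = π(1)²/4 = 0.7854 in². φR_n = 0.75 × 68 × 0.7854 × 4 × 1 = 160.2 kips.
Bearing (0.25 in plate, F_u = 65 ksi): end bolts L_c = 1.8125 − 1.125/2 = 1.25, R_n = min(1.2×1.25×0.25×65, 2.4×1×0.25×65) = 24.375 kips/bolt; interior L_c = 2.9375 − 1.125 = 1.8125, R_n = 35.344 kips/bolt. φR_n = 0.75 × (1×24.375 + 3×35.344) = 97.8 kips.
Tension rupture (net): A_n = (4.5 − 1×1.1875)×0.25 = 0.82813 in² (U = 1.0, A_e = A_n). φR_n = 0.75 × 65 × 0.82813 = 40.4 kips.
Tension yield (gross): A_g = 4.5×0.25 = 1.125 in². φR_n = 0.90 × 50 × 1.125 = 50.6 kips.
Governing: min(160.2, 97.8, 40.4, 50.6) = 40.4 kips → net-section rupture.

40.4 kips (net-section rupture governs)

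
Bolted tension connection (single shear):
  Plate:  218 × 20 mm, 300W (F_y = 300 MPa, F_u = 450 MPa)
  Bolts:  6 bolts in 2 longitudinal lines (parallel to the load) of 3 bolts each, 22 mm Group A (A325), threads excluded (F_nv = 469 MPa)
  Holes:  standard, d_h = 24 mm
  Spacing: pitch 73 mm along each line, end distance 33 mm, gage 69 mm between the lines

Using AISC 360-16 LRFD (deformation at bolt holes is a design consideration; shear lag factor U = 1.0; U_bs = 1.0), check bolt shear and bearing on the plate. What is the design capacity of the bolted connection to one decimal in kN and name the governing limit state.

Bolt shear: A_b = π(22)²/4 = 380.13 mm². φR_n = 0.75 × 469 × 380.13 × 6 × 1 = 802.3 kN.
Bearing (20 mm plate, F_u = 450 MPa): end bolts L_c = 33 − 24/2 = 21, R_n = min(1.2×21×20×450, 2.4×22×20×450) = 226.8 kN/bolt; interior L_c = 73 − 24 = 49, R_n = 475.2 kN/bolt. φR_n = 0.75 × (2×226.8 + 4×475.2) = 1765.8 kN.
Governing: min(802.3, 1765.8) = 802.3 kN → bolt shear.

802.3 kN (bolt shear governs)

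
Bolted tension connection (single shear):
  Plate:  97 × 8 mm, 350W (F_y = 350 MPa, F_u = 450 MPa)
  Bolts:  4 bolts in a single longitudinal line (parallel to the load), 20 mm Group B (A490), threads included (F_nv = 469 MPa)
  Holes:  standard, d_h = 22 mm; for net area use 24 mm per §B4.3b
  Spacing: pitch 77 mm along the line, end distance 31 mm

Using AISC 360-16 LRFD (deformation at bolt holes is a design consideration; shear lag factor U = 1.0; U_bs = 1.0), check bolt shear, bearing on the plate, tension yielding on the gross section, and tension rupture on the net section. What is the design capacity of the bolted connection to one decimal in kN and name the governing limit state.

197.1 kN (net-section rupture governs)

Bolt shear: A_b = π(20)²/4 = 314.16 mm². φR_n = 0.75 × 469 × 314.16 × 4 × 1 = 442.0 kN.
Bearing (8 mm plate, F_u = 450 MPa): end bolts L_c = 31 − 22/2 = 20, R_n = min(1.2×20×8×450, 2.4×20×8×450) = 86.4 kN/bolt; interior L_c = 77 − 22 = 55, R_n = 172.8 kN/bolt. φR_n = 0.75 × (1×86.4 + 3×172.8) = 453.6 kN.
Tension yield (gross): A_g = 97×8 = 776 mm². φR_n = 0.90 × 350 × 776 = 244.4 kN.
Tension rupture (net): A_n = (97 − 1×24)×8 = 584 mm² (U = 1.0, A_e = A_n). φR_n = 0.75 × 450 × 584 = 197.1 kN.
Governing: min(442.0, 453.6, 244.4, 197.1) = 197.1 kN → net-section rupture.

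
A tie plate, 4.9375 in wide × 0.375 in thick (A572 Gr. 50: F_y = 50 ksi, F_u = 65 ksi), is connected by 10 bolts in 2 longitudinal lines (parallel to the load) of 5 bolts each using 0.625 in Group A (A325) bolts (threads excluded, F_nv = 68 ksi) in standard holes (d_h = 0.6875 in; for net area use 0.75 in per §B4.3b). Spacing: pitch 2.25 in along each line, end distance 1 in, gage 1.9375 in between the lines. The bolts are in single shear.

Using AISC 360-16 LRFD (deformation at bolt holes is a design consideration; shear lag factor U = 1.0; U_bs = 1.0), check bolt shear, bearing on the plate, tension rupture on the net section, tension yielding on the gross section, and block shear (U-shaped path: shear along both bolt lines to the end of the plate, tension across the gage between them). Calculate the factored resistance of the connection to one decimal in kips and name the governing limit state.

Bolt shear: A_b = π(0.625)²/4 = 0.3068 in². φR_n = 0.75 × 68 × 0.3068 × 10 × 1 = 156.5 kips.
Bearing (0.375 in plate, F_u = 65 ksi): end bolts L_c = 1 − 0.6875/2 = 0.65625, R_n = min(1.2×0.65625×0.375×65, 2.4×0.625×0.375×65) = 19.195 kips/bolt; interior L_c = 2.25 − 0.6875 = 1.5625, R_n = 36.563 kips/bolt. φR_n = 0.75 × (2×19.195 + 8×36.563) = 248.2 kips.
Tension rupture (net): A_n = (4.9375 − 2×0.75)×0.375 = 1.2891 in² (U = 1.0, A_e = A_n). φR_n = 0.75 × 65 × 1.2891 = 62.8 kips.
Tension yield (gross): A_g = 4.9375×0.375 = 1.8516 in². φR_n = 0.90 × 50 × 1.8516 = 83.3 kips.
Block shear: shear path 2×[1+4×2.25] = 2×10 in, A_gv = 7.5, A_nv = 2×(10 − 4.5×0.75)×0.375 = 4.9688 in²; tension across gage: (1.9375 − 1×0.75)×0.375 = 0.44531 in². R_n = min(0.6×65×4.9688, 0.6×50×7.5) + 1.0×65×0.44531 = min(193.78, 225) + 28.945 = 222.73 kips. φR_n = 0.75 × 222.73 = 167.0 kips.
Governing: min(156.5, 248.2, 62.8, 83.3, 167.0) = 62.8 kips → net-section rupture.

62.8 kips (net-section rupture governs)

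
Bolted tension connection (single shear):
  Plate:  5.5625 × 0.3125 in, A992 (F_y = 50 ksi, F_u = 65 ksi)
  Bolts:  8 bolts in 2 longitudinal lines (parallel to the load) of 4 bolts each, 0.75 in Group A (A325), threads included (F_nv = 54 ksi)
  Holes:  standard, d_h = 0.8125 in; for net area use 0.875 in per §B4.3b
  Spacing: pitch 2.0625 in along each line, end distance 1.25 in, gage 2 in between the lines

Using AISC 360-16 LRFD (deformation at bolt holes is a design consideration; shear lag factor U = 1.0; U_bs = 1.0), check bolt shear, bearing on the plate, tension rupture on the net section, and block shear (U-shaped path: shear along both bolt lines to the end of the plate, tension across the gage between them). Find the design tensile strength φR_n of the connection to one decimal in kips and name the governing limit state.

58.1 kips (net-section rupture governs)

Bolt shear: A_b = π(0.75)²/4 = 0.44179 in². φR_n = 0.75 × 54 × 0.44179 × 8 × 1 = 143.1 kips.
Bearing (0.3125 in plate, F_u = 65 ksi): end bolts L_c = 1.25 − 0.8125/2 = 0.84375, R_n = min(1.2×0.84375×0.3125×65, 2.4×0.75×0.3125×65) = 20.566 kips/bolt; interior L_c = 2.0625 − 0.8125 = 1.25, R_n = 30.469 kips/bolt. φR_n = 0.75 × (2×20.566 + 6×30.469) = 168.0 kips.
Tension rupture (net): A_n = (5.5625 − 2×0.875)×0.3125 = 1.1914 in² (U = 1.0, A_e = A_n). φR_n = 0.75 × 65 × 1.1914 = 58.1 kips.
Block shear: shear path 2×[1.25+3×2.0625] = 2×7.4375 in, A_gv = 4.6484, A_nv = 2×(7.4375 − 3.5×0.875)×0.3125 = 2.7344 in²; tension across gage: (2 − 1×0.875)×0.3125 = 0.35156 in². R_n = min(0.6×65×2.7344, 0.6×50×4.6484) + 1.0×65×0.35156 = min(106.64, 139.45) + 22.851 = 129.49 kips. φR_n = 0.75 × 129.49 = 97.1 kips.
Governing: min(143.1, 168.0, 58.1, 97.1) = 58.1 kips → net-section rupture.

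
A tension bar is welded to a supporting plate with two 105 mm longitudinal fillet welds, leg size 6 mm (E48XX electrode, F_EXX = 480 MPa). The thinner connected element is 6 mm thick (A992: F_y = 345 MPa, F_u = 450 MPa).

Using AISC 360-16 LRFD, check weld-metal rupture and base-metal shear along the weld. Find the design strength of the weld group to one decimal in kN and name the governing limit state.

192.4 kN (weld metal governs)

Weld metal: throat = 0.707×6 = 4.242 mm, L = 2×105 = 210 mm. φR_n = 0.75 × 0.6 × 480 × 4.242 × 210 = 192.4 kN.
Base metal shear (6 mm plate): yield φR_n = 1.0×0.6×345×6×210 = 260.8 kN; rupture φR_n = 0.75×0.6×450×6×210 = 255.2 kN; take 255.2 kN (rupture).
Governing: min(192.4, 255.2) = 192.4 kN → weld metal.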